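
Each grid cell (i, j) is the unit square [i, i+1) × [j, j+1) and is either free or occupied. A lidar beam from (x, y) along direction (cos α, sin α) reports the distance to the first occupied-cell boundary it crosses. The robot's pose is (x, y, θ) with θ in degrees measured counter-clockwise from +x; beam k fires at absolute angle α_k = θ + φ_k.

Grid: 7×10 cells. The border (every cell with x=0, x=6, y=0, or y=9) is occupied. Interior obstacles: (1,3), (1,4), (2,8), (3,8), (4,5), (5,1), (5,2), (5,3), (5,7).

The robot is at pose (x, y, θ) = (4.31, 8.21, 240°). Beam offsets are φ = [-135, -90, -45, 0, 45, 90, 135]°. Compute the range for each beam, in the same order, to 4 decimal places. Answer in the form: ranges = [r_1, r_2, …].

ranges = [0.8179, 0.3580, 0.3209, 4.6200, 2.2880, 0.7967, 1.7496]

beam 1: φ=-135°, α=105°
  direction (-0.2588, 0.9659); cell (4,8); t to first gridline: x 1.1977, y 0.8179 (then +3.8637 / +1.0353)
    (4,9) via y @ 0.8179  # hit
  → r_1 = 0.8179
beam 2: φ=-90°, α=150°
  direction (-0.8660, 0.5000); cell (4,8); t to first gridline: x 0.3580, y 1.5800 (then +1.1547 / +2.0000)
    (3,8) via x @ 0.3580  # hit
  → r_2 = 0.3580
beam 3: φ=-45°, α=195°
  direction (-0.9659, -0.2588); cell (4,8); t to first gridline: x 0.3209, y 0.8114 (then +1.0353 / +3.8637)
    (3,8) via x @ 0.3209  # hit
  → r_3 = 0.3209
beam 4: φ=0°, α=240°
  direction (-0.5000, -0.8660); cell (4,8); t to first gridline: x 0.6200, y 0.2425 (then +2.0000 / +1.1547)
    (4,7) via y @ 0.2425
    (3,7) via x @ 0.6200
    (3,6) via y @ 1.3972
    (3,5) via y @ 2.5519
    (2,5) via x @ 2.6200
    (2,4) via y @ 3.7066
    (1,4) via x @ 4.6200  # hit
  → r_4 = 4.6200
beam 5: φ=45°, α=285°
  direction (0.2588, -0.9659); cell (4,8); t to first gridline: x 2.6660, y 0.2174 (then +3.8637 / +1.0353)
    (4,7) via y @ 0.2174
    (4,6) via y @ 1.2527
    (4,5) via y @ 2.2880  # hit
  → r_5 = 2.2880
beam 6: φ=90°, α=330°
  direction (0.8660, -0.5000); cell (4,8); t to first gridline: x 0.7967, y 0.4200 (then +1.1547 / +2.0000)
    (4,7) via y @ 0.4200
    (5,7) via x @ 0.7967  # hit
  → r_6 = 0.7967
beam 7: φ=135°, α=15°
  direction (0.9659, 0.2588); cell (4,8); t to first gridline: x 0.7143, y 3.0523 (then +1.0353 / +3.8637)
    (5,8) via x @ 0.7143
    (6,8) via x @ 1.7496  # hit
  → r_7 = 1.7496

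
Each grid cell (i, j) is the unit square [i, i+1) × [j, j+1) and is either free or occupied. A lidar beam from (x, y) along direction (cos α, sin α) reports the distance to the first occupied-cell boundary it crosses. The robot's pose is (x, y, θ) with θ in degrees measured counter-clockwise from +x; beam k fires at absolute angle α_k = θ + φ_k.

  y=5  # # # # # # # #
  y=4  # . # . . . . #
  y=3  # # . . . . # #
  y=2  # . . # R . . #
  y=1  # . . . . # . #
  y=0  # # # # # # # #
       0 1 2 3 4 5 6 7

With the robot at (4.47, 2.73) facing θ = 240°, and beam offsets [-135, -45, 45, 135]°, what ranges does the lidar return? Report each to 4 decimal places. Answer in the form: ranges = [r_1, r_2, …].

beam 1: φ=-135°, α=105°
  direction (-0.2588, 0.9659); cell (4,2); t to first gridline: x 1.8159, y 0.2795 (then +3.8637 / +1.0353)
    (4,3) via y @ 0.2795
    (4,4) via y @ 1.3148
    (3,4) via x @ 1.8159
    (3,5) via y @ 2.3501  # hit
  → r_1 = 2.3501
beam 2: φ=-45°, α=195°
  direction (-0.9659, -0.2588); cell (4,2); t to first gridline: x 0.4866, y 2.8205 (then +1.0353 / +3.8637)
    (3,2) via x @ 0.4866  # hit
  → r_2 = 0.4866
beam 3: φ=45°, α=285°
  direction (0.2588, -0.9659); cell (4,2); t to first gridline: x 2.0478, y 0.7558 (then +3.8637 / +1.0353)
    (4,1) via y @ 0.7558
    (4,0) via y @ 1.7910  # hit
  → r_3 = 1.7910
beam 4: φ=135°, α=15°
  direction (0.9659, 0.2588); cell (4,2); t to first gridline: x 0.5487, y 1.0432 (then +1.0353 / +3.8637)
    (5,2) via x @ 0.5487
    (5,3) via y @ 1.0432
    (6,3) via x @ 1.5840  # hit
  → r_4 = 1.5840

ranges = [2.3501, 0.4866, 1.7910, 1.5840]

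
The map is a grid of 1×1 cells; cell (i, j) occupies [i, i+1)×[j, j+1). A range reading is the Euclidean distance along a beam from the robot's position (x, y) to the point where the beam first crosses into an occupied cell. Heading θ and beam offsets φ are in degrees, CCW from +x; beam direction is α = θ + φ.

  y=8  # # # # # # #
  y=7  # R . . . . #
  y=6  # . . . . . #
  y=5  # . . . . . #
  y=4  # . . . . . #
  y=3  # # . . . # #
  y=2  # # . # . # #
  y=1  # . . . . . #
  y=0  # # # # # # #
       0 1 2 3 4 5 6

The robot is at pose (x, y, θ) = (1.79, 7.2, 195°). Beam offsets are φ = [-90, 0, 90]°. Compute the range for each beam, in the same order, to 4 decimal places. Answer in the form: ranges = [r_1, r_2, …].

beam 1: φ=-90°, α=105°
  d=(-0.2588,0.9659)  start (1,7)  tX=3.0523 tY=0.8282  stride 1/|dx|=3.8637 1/|dy|=1.0353
    cross y-line → (1,8), t=0.8282 (wall)
  → r_1 = 0.8282
beam 2: φ=0°, α=195°
  d=(-0.9659,-0.2588)  start (1,7)  tX=0.8179 tY=0.7727  stride 1/|dx|=1.0353 1/|dy|=3.8637
    cross y-line → (1,6), t=0.7727
    cross x-line → (0,6), t=0.8179 (wall)
  → r_2 = 0.8179
beam 3: φ=90°, α=285°
  d=(0.2588,-0.9659)  start (1,7)  tX=0.8114 tY=0.2071  stride 1/|dx|=3.8637 1/|dy|=1.0353
    cross y-line → (1,6), t=0.2071
    cross x-line → (2,6), t=0.8114
    cross y-line → (2,5), t=1.2423
    cross y-line → (2,4), t=2.2776
    cross y-line → (2,3), t=3.3129
    cross y-line → (2,2), t=4.3482
    cross x-line → (3,2), t=4.6751 (wall)
  → r_3 = 4.6751

ranges = [0.8282, 0.8179, 4.6751]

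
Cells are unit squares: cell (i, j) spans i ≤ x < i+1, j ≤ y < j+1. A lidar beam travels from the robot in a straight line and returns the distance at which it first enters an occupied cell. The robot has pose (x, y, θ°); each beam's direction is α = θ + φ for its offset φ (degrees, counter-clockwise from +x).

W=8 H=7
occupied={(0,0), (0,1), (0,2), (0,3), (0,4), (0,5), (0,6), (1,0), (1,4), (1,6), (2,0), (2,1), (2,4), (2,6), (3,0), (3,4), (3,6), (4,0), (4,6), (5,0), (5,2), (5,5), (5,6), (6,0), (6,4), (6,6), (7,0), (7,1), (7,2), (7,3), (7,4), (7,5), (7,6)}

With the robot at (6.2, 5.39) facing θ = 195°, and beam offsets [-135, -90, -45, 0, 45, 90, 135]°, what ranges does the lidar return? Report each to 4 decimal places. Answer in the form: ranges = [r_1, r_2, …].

beam 1: φ=-135°, α=60°
  d=(0.5000,0.8660)  start (6,5)  tX=1.6000 tY=0.7044  stride 1/|dx|=2.0000 1/|dy|=1.1547
    cross y-line → (6,6), t=0.7044 (wall)
  → r_1 = 0.7044
beam 2: φ=-90°, α=105°
  d=(-0.2588,0.9659)  start (6,5)  tX=0.7727 tY=0.6315  stride 1/|dx|=3.8637 1/|dy|=1.0353
    cross y-line → (6,6), t=0.6315 (wall)
  → r_2 = 0.6315
beam 3: φ=-45°, α=150°
  d=(-0.8660,0.5000)  start (6,5)  tX=0.2309 tY=1.2200  stride 1/|dx|=1.1547 1/|dy|=2.0000
    cross x-line → (5,5), t=0.2309 (wall)
  → r_3 = 0.2309
beam 4: φ=0°, α=195°
  d=(-0.9659,-0.2588)  start (6,5)  tX=0.2071 tY=1.5068  stride 1/|dx|=1.0353 1/|dy|=3.8637
    cross x-line → (5,5), t=0.2071 (wall)
  → r_4 = 0.2071
beam 5: φ=45°, α=240°
  d=(-0.5000,-0.8660)  start (6,5)  tX=0.4000 tY=0.4503  stride 1/|dx|=2.0000 1/|dy|=1.1547
    cross x-line → (5,5), t=0.4000 (wall)
  → r_5 = 0.4000
beam 6: φ=90°, α=285°
  d=(0.2588,-0.9659)  start (6,5)  tX=3.0910 tY=0.4038  stride 1/|dx|=3.8637 1/|dy|=1.0353
    cross y-line → (6,4), t=0.4038 (wall)
  → r_6 = 0.4038
beam 7: φ=135°, α=330°
  d=(0.8660,-0.5000)  start (6,5)  tX=0.9238 tY=0.7800  stride 1/|dx|=1.1547 1/|dy|=2.0000
    cross y-line → (6,4), t=0.7800 (wall)
  → r_7 = 0.7800

ranges = [0.7044, 0.6315, 0.2309, 0.2071, 0.4000, 0.4038, 0.7800]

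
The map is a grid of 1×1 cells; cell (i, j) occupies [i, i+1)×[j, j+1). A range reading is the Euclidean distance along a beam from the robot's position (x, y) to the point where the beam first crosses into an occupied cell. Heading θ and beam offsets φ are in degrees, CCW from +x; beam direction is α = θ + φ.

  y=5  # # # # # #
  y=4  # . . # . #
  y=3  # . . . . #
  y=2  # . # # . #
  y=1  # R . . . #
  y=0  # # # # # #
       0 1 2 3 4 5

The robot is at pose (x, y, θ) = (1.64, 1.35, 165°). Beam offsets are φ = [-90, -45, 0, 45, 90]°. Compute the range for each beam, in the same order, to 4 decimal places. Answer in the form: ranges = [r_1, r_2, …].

beam 1: φ=-90°, α=75°
  d=(0.2588,0.9659)  start (1,1)  tX=1.3909 tY=0.6729  stride 1/|dx|=3.8637 1/|dy|=1.0353
    cross y-line → (1,2), t=0.6729
    cross x-line → (2,2), t=1.3909 (wall)
  → r_1 = 1.3909
beam 2: φ=-45°, α=120°
  d=(-0.5000,0.8660)  start (1,1)  tX=1.2800 tY=0.7506  stride 1/|dx|=2.0000 1/|dy|=1.1547
    cross y-line → (1,2), t=0.7506
    cross x-line → (0,2), t=1.2800 (wall)
  → r_2 = 1.2800
beam 3: φ=0°, α=165°
  d=(-0.9659,0.2588)  start (1,1)  tX=0.6626 tY=2.5114  stride 1/|dx|=1.0353 1/|dy|=3.8637
    cross x-line → (0,1), t=0.6626 (wall)
  → r_3 = 0.6626
beam 4: φ=45°, α=210°
  d=(-0.8660,-0.5000)  start (1,1)  tX=0.7390 tY=0.7000  stride 1/|dx|=1.1547 1/|dy|=2.0000
    cross y-line → (1,0), t=0.7000 (wall)
  → r_4 = 0.7000
beam 5: φ=90°, α=255°
  d=(-0.2588,-0.9659)  start (1,1)  tX=2.4728 tY=0.3623  stride 1/|dx|=3.8637 1/|dy|=1.0353
    cross y-line → (1,0), t=0.3623 (wall)
  → r_5 = 0.3623

ranges = [1.3909, 1.2800, 0.6626, 0.7000, 0.3623]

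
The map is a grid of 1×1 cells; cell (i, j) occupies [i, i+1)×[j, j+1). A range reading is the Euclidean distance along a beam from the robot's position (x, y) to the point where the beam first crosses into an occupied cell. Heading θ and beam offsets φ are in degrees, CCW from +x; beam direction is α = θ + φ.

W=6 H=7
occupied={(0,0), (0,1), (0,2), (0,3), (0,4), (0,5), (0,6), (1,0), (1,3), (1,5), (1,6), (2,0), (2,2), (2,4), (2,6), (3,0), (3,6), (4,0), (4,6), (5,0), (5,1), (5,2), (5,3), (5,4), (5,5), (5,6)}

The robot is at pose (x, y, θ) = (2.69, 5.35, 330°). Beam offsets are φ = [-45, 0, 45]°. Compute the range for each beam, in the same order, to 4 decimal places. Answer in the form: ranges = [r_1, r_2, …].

beam 1: φ=-45°, α=285°
  direction (0.2588, -0.9659); cell (2,5); t to first gridline: x 1.1977, y 0.3623 (then +3.8637 / +1.0353)
    (2,4) via y @ 0.3623  # hit
  → r_1 = 0.3623
beam 2: φ=0°, α=330°
  direction (0.8660, -0.5000); cell (2,5); t to first gridline: x 0.3580, y 0.7000 (then +1.1547 / +2.0000)
    (3,5) via x @ 0.3580
    (3,4) via y @ 0.7000
    (4,4) via x @ 1.5127
    (5,4) via x @ 2.6674  # hit
  → r_2 = 2.6674
beam 3: φ=45°, α=15°
  direction (0.9659, 0.2588); cell (2,5); t to first gridline: x 0.3209, y 2.5114 (then +1.0353 / +3.8637)
    (3,5) via x @ 0.3209
    (4,5) via x @ 1.3562
    (5,5) via x @ 2.3915  # hit
  → r_3 = 2.3915

ranges = [0.3623, 2.6674, 2.3915]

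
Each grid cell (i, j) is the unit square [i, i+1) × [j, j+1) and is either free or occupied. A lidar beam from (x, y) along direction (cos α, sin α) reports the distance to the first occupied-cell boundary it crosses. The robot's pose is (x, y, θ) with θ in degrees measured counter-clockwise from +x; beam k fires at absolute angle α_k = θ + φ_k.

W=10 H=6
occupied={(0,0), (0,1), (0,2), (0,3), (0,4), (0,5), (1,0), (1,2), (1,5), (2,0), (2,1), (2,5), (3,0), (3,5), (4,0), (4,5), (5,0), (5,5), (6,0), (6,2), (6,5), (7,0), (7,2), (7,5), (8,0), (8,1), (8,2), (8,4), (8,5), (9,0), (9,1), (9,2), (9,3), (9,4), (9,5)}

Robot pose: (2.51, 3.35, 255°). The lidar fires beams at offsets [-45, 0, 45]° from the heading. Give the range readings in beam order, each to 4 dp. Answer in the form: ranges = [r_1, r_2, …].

ranges = [0.7000, 1.3976, 2.7135]

beam 1: φ=-45°, α=210°
  d=(-0.8660,-0.5000)  start (2,3)  tX=0.5889 tY=0.7000  stride 1/|dx|=1.1547 1/|dy|=2.0000
    cross x-line → (1,3), t=0.5889
    cross y-line → (1,2), t=0.7000 (wall)
  → r_1 = 0.7000
beam 2: φ=0°, α=255°
  d=(-0.2588,-0.9659)  start (2,3)  tX=1.9705 tY=0.3623  stride 1/|dx|=3.8637 1/|dy|=1.0353
    cross y-line → (2,2), t=0.3623
    cross y-line → (2,1), t=1.3976 (wall)
  → r_2 = 1.3976
beam 3: φ=45°, α=300°
  d=(0.5000,-0.8660)  start (2,3)  tX=0.9800 tY=0.4041  stride 1/|dx|=2.0000 1/|dy|=1.1547
    cross y-line → (2,2), t=0.4041
    cross x-line → (3,2), t=0.9800
    cross y-line → (3,1), t=1.5588
    cross y-line → (3,0), t=2.7135 (wall)
  → r_3 = 2.7135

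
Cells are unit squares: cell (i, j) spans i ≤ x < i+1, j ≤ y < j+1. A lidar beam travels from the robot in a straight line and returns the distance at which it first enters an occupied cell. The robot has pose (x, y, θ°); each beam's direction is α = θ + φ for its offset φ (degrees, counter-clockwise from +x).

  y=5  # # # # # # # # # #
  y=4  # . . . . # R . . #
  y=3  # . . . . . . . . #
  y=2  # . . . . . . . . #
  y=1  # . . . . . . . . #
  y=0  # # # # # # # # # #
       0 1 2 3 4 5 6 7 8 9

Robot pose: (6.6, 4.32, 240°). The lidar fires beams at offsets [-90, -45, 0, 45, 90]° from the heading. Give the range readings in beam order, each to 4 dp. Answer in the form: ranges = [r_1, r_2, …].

ranges = [0.6928, 0.6212, 3.8336, 3.4371, 2.7713]

beam 1: φ=-90°, α=150°
  cosα=-0.8660 sinα=0.5000 | (6,4) | tMaxX 0.6928 tMaxY 1.3600 | tΔX 1.1547 tΔY 2.0000
    t=0.6928 [x] (5,4) — stop
  → r_1 = 0.6928
beam 2: φ=-45°, α=195°
  cosα=-0.9659 sinα=-0.2588 | (6,4) | tMaxX 0.6212 tMaxY 1.2364 | tΔX 1.0353 tΔY 3.8637
    t=0.6212 [x] (5,4) — stop
  → r_2 = 0.6212
beam 3: φ=0°, α=240°
  cosα=-0.5000 sinα=-0.8660 | (6,4) | tMaxX 1.2000 tMaxY 0.3695 | tΔX 2.0000 tΔY 1.1547
    t=0.3695 [y] (6,3)
    t=1.2000 [x] (5,3)
    t=1.5242 [y] (5,2)
    t=2.6789 [y] (5,1)
    t=3.2000 [x] (4,1)
    t=3.8336 [y] (4,0) — stop
  → r_3 = 3.8336
beam 4: φ=45°, α=285°
  cosα=0.2588 sinα=-0.9659 | (6,4) | tMaxX 1.5455 tMaxY 0.3313 | tΔX 3.8637 tΔY 1.0353
    t=0.3313 [y] (6,3)
    t=1.3666 [y] (6,2)
    t=1.5455 [x] (7,2)
    t=2.4018 [y] (7,1)
    t=3.4371 [y] (7,0) — stop
  → r_4 = 3.4371
beam 5: φ=90°, α=330°
  cosα=0.8660 sinα=-0.5000 | (6,4) | tMaxX 0.4619 tMaxY 0.6400 | tΔX 1.1547 tΔY 2.0000
    t=0.4619 [x] (7,4)
    t=0.6400 [y] (7,3)
    t=1.6166 [x] (8,3)
    t=2.6400 [y] (8,2)
    t=2.7713 [x] (9,2) — stop
  → r_5 = 2.7713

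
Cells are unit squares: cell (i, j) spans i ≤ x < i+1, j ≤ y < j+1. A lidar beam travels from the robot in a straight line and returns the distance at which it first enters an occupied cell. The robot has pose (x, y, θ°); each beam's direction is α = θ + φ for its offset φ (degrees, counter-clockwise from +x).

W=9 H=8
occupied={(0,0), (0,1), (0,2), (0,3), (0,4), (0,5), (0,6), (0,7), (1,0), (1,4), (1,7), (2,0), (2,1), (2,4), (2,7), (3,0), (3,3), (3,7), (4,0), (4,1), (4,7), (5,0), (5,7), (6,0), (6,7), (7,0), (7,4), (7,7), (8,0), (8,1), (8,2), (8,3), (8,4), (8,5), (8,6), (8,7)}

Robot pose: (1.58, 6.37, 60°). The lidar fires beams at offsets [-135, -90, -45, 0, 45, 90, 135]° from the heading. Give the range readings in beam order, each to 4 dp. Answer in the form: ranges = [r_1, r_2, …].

ranges = [1.4183, 7.4132, 2.4341, 0.7275, 0.6522, 0.6697, 0.6005]

beam 1: φ=-135°, α=285°
  d=(0.2588,-0.9659)  start (1,6)  tX=1.6228 tY=0.3831  stride 1/|dx|=3.8637 1/|dy|=1.0353
    cross y-line → (1,5), t=0.3831
    cross y-line → (1,4), t=1.4183 (wall)
  → r_1 = 1.4183
beam 2: φ=-90°, α=330°
  d=(0.8660,-0.5000)  start (1,6)  tX=0.4850 tY=0.7400  stride 1/|dx|=1.1547 1/|dy|=2.0000
    cross x-line → (2,6), t=0.4850
    cross y-line → (2,5), t=0.7400
    cross x-line → (3,5), t=1.6397
    cross y-line → (3,4), t=2.7400
    cross x-line → (4,4), t=2.7944
    cross x-line → (5,4), t=3.9491
    cross y-line → (5,3), t=4.7400
    cross x-line → (6,3), t=5.1038
    cross x-line → (7,3), t=6.2585
    cross y-line → (7,2), t=6.7400
    cross x-line → (8,2), t=7.4132 (wall)
  → r_2 = 7.4132
beam 3: φ=-45°, α=15°
  d=(0.9659,0.2588)  start (1,6)  tX=0.4348 tY=2.4341  stride 1/|dx|=1.0353 1/|dy|=3.8637
    cross x-line → (2,6), t=0.4348
    cross x-line → (3,6), t=1.4701
    cross y-line → (3,7), t=2.4341 (wall)
  → r_3 = 2.4341
beam 4: φ=0°, α=60°
  d=(0.5000,0.8660)  start (1,6)  tX=0.8400 tY=0.7275  stride 1/|dx|=2.0000 1/|dy|=1.1547
    cross y-line → (1,7), t=0.7275 (wall)
  → r_4 = 0.7275
beam 5: φ=45°, α=105°
  d=(-0.2588,0.9659)  start (1,6)  tX=2.2409 tY=0.6522  stride 1/|dx|=3.8637 1/|dy|=1.0353
    cross y-line → (1,7), t=0.6522 (wall)
  → r_5 = 0.6522
beam 6: φ=90°, α=150°
  d=(-0.8660,0.5000)  start (1,6)  tX=0.6697 tY=1.2600  stride 1/|dx|=1.1547 1/|dy|=2.0000
    cross x-line → (0,6), t=0.6697 (wall)
  → r_6 = 0.6697
beam 7: φ=135°, α=195°
  d=(-0.9659,-0.2588)  start (1,6)  tX=0.6005 tY=1.4296  stride 1/|dx|=1.0353 1/|dy|=3.8637
    cross x-line → (0,6), t=0.6005 (wall)
  → r_7 = 0.6005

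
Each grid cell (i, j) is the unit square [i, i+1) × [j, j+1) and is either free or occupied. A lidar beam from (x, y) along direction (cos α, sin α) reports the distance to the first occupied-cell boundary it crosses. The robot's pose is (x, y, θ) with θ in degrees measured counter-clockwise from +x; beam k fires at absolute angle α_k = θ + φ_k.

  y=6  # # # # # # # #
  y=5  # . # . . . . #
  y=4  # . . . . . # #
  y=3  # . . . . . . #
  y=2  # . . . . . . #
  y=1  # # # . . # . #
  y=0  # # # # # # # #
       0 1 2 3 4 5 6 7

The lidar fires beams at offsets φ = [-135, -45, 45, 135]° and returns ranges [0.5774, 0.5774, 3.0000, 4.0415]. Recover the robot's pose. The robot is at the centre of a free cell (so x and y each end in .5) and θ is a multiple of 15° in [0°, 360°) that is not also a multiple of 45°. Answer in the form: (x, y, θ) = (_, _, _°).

The pose lattice has 25·16 = 400 candidates. Test each by forward raycasting.
  (4.5, 3.5, 285°): beam 1 = 4.0415 ≠ 0.5774 ✗
  (1.5, 3.5, 75°): beam 1 = 1.7321 ≠ 0.5774 ✗
  (1.5, 2.5, 195°): beam 1 = 2.8868 ≠ 0.5774 ✗
  (5.5, 2.5, 240°): beam 1 = 3.6235 ≠ 0.5774 ✗
  (3.5, 2.5, 60°): beam 1 = 1.5529 ≠ 0.5774 ✗
  …
  (4.5, 1.5, 15°): r_1=0.5774, r_2=0.5774, r_3=3.0000, r_4=4.0415 — all match ✓
Only this pose fits every beam.

(x, y, θ) = (4.5, 1.5, 15°)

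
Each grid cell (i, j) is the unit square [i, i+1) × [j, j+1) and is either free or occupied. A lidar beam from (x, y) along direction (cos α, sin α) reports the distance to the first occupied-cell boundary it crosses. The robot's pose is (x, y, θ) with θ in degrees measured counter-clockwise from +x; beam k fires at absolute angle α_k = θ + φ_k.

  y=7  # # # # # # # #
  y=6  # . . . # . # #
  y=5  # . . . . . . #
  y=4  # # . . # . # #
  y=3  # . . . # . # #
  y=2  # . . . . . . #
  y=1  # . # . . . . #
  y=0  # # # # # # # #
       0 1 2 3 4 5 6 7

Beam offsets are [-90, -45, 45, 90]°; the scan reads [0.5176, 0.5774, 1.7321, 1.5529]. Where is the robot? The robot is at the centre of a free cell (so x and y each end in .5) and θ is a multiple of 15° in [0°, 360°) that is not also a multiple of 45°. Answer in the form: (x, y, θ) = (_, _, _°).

(x, y, θ) = (4.5, 2.5, 165°)

Candidates: 28 free-cell centres × 16 headings = 448 poses. Raycast each; keep the one whose scan matches to 4 dp.
  (3.5, 1.5, 105°): beam 1 = 3.6235 ≠ 0.5176 ✗
  (2.5, 2.5, 330°): beam 1 = 0.5774 ≠ 0.5176 ✗
  (5.5, 1.5, 210°): beam 1 = 1.7321 ≠ 0.5176 ✗
  (2.5, 5.5, 330°): beam 1 = 1.0000 ≠ 0.5176 ✗
  (2.5, 3.5, 195°): beam 1 = 3.6235 ≠ 0.5176 ✗
  …
  (4.5, 2.5, 165°): r_1=0.5176, r_2=0.5774, r_3=1.7321, r_4=1.5529 — all match ✓
Only this pose fits every beam.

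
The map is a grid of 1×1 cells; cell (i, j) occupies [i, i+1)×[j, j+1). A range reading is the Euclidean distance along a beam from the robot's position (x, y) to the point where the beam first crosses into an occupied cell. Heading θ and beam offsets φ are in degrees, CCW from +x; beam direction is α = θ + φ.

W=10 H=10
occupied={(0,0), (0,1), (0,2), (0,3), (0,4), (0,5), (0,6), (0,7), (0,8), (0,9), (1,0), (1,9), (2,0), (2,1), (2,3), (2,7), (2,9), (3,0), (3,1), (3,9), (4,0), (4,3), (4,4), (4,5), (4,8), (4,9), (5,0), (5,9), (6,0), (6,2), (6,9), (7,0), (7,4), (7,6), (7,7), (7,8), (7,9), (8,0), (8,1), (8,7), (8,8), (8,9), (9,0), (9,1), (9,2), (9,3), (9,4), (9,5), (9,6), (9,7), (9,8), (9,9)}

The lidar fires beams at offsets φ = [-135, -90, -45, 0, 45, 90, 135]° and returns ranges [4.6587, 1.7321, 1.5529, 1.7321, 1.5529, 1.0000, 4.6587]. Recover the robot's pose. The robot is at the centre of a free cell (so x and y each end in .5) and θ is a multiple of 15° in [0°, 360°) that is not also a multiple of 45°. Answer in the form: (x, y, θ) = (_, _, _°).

(x, y, θ) = (5.5, 7.5, 60°)

Enumerate (i+0.5, j+0.5, θ) over the 48 free cells and 16 admissible headings. For each, cast all 7 beams and compare to the given ranges.
  (1.5, 3.5, 15°): beam 1 = 1.0000 ≠ 4.6587 ✗
  (1.5, 7.5, 150°): beam 1 = 0.5176 ≠ 4.6587 ✗
  (4.5, 7.5, 210°): beam 1 = 0.5176 ≠ 4.6587 ✗
  (2.5, 8.5, 150°): beam 1 = 1.5529 ≠ 4.6587 ✗
  …
  (5.5, 7.5, 60°): r_1=4.6587, r_2=1.7321, r_3=1.5529, r_4=1.7321, r_5=1.5529, r_6=1.0000, r_7=4.6587 — all match ✓
Only this pose fits every beam.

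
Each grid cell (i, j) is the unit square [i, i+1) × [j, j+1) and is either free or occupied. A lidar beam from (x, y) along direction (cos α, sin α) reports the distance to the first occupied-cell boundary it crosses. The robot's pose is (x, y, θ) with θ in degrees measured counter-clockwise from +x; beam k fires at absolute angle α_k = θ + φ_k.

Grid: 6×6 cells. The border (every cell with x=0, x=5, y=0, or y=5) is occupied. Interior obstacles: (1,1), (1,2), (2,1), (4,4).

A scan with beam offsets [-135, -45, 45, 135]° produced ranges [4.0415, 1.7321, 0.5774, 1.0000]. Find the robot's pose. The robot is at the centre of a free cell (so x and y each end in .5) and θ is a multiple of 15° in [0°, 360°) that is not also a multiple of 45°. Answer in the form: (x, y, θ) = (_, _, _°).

The pose lattice has 12·16 = 192 candidates. Test each by forward raycasting.
  (2.5, 2.5, 165°): beam 1 = 2.8868 ≠ 4.0415 ✗
  (1.5, 3.5, 15°): beam 1 = 0.5774 ≠ 4.0415 ✗
  (2.5, 4.5, 345°): beam 1 = 1.7321 ≠ 4.0415 ✗
  (1.5, 4.5, 210°): beam 1 = 0.5176 ≠ 4.0415 ✗
  (4.5, 3.5, 150°): beam 1 = 0.5176 ≠ 4.0415 ✗
  …
  (4.5, 2.5, 285°): r_1=4.0415, r_2=1.7321, r_3=0.5774, r_4=1.0000 — all match ✓
Unique over the lattice → pose = (4.5, 2.5, 285°).

(x, y, θ) = (4.5, 2.5, 285°)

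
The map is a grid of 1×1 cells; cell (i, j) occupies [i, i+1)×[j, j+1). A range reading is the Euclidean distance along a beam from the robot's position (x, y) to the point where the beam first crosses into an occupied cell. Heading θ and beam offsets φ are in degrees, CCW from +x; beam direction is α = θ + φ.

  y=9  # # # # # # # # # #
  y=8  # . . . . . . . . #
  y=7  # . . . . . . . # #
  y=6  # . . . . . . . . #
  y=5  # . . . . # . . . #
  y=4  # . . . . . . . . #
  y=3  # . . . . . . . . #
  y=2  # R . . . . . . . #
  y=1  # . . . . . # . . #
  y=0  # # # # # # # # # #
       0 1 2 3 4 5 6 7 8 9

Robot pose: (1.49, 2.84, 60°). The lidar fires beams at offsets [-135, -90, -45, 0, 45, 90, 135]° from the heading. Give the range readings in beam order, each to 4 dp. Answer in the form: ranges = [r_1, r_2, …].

ranges = [1.9049, 3.6800, 7.7749, 7.1130, 1.8932, 0.5658, 0.5073]

beam 1: φ=-135°, α=285°
  d=(0.2588,-0.9659)  start (1,2)  tX=1.9705 tY=0.8696  stride 1/|dx|=3.8637 1/|dy|=1.0353
    cross y-line → (1,1), t=0.8696
    cross y-line → (1,0), t=1.9049 (wall)
  → r_1 = 1.9049
beam 2: φ=-90°, α=330°
  d=(0.8660,-0.5000)  start (1,2)  tX=0.5889 tY=1.6800  stride 1/|dx|=1.1547 1/|dy|=2.0000
    cross x-line → (2,2), t=0.5889
    cross y-line → (2,1), t=1.6800
    cross x-line → (3,1), t=1.7436
    cross x-line → (4,1), t=2.8983
    cross y-line → (4,0), t=3.6800 (wall)
  → r_2 = 3.6800
beam 3: φ=-45°, α=15°
  d=(0.9659,0.2588)  start (1,2)  tX=0.5280 tY=0.6182  stride 1/|dx|=1.0353 1/|dy|=3.8637
    cross x-line → (2,2), t=0.5280
    cross y-line → (2,3), t=0.6182
    cross x-line → (3,3), t=1.5633
    cross x-line → (4,3), t=2.5985
    cross x-line → (5,3), t=3.6338
    cross y-line → (5,4), t=4.4819
    cross x-line → (6,4), t=4.6691
    cross x-line → (7,4), t=5.7044
    cross x-line → (8,4), t=6.7396
    cross x-line → (9,4), t=7.7749 (wall)
  → r_3 = 7.7749
beam 4: φ=0°, α=60°
  d=(0.5000,0.8660)  start (1,2)  tX=1.0200 tY=0.1848  stride 1/|dx|=2.0000 1/|dy|=1.1547
    cross y-line → (1,3), t=0.1848
    cross x-line → (2,3), t=1.0200
    cross y-line → (2,4), t=1.3395
    cross y-line → (2,5), t=2.4942
    cross x-line → (3,5), t=3.0200
    cross y-line → (3,6), t=3.6489
    cross y-line → (3,7), t=4.8036
    cross x-line → (4,7), t=5.0200
    cross y-line → (4,8), t=5.9583
    cross x-line → (5,8), t=7.0200
    cross y-line → (5,9), t=7.1130 (wall)
  → r_4 = 7.1130
beam 5: φ=45°, α=105°
  d=(-0.2588,0.9659)  start (1,2)  tX=1.8932 tY=0.1656  stride 1/|dx|=3.8637 1/|dy|=1.0353
    cross y-line → (1,3), t=0.1656
    cross y-line → (1,4), t=1.2009
    cross x-line → (0,4), t=1.8932 (wall)
  → r_5 = 1.8932
beam 6: φ=90°, α=150°
  d=(-0.8660,0.5000)  start (1,2)  tX=0.5658 tY=0.3200  stride 1/|dx|=1.1547 1/|dy|=2.0000
    cross y-line → (1,3), t=0.3200
    cross x-line → (0,3), t=0.5658 (wall)
  → r_6 = 0.5658
beam 7: φ=135°, α=195°
  d=(-0.9659,-0.2588)  start (1,2)  tX=0.5073 tY=3.2455  stride 1/|dx|=1.0353 1/|dy|=3.8637
    cross x-line → (0,2), t=0.5073 (wall)
  → r_7 = 0.5073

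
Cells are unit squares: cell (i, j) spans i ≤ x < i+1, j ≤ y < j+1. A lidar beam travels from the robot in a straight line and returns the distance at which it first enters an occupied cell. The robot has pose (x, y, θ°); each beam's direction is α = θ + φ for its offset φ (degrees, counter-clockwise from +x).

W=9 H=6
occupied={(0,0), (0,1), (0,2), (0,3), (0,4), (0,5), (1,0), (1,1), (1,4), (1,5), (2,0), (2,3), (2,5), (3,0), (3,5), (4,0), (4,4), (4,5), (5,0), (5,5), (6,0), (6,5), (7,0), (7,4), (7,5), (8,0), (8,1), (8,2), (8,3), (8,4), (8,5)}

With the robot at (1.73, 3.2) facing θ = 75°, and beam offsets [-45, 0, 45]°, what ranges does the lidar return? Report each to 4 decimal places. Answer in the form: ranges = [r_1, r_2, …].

ranges = [0.3118, 0.8282, 0.9238]

beam 1: φ=-45°, α=30°
  cosα=0.8660 sinα=0.5000 | (1,3) | tMaxX 0.3118 tMaxY 1.6000 | tΔX 1.1547 tΔY 2.0000
    t=0.3118 [x] (2,3) — stop
  → r_1 = 0.3118
beam 2: φ=0°, α=75°
  cosα=0.2588 sinα=0.9659 | (1,3) | tMaxX 1.0432 tMaxY 0.8282 | tΔX 3.8637 tΔY 1.0353
    t=0.8282 [y] (1,4) — stop
  → r_2 = 0.8282
beam 3: φ=45°, α=120°
  cosα=-0.5000 sinα=0.8660 | (1,3) | tMaxX 1.4600 tMaxY 0.9238 | tΔX 2.0000 tΔY 1.1547
    t=0.9238 [y] (1,4) — stop
  → r_3 = 0.9238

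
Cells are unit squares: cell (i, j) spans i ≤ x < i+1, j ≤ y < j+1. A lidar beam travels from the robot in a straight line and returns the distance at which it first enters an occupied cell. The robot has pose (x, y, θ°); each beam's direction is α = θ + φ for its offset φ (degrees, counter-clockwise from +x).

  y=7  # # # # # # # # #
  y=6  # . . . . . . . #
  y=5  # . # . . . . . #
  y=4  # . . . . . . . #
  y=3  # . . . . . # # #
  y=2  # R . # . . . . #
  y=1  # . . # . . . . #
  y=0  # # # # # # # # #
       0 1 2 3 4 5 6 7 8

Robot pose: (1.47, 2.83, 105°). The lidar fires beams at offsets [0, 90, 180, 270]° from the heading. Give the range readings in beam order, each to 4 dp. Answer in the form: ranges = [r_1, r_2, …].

ranges = [1.8159, 0.4866, 1.8946, 6.7604]

beam 1: φ=0°, α=105°
  d=(-0.2588,0.9659)  start (1,2)  tX=1.8159 tY=0.1760  stride 1/|dx|=3.8637 1/|dy|=1.0353
    cross y-line → (1,3), t=0.1760
    cross y-line → (1,4), t=1.2113
    cross x-line → (0,4), t=1.8159 (wall)
  → r_1 = 1.8159
beam 2: φ=90°, α=195°
  d=(-0.9659,-0.2588)  start (1,2)  tX=0.4866 tY=3.2069  stride 1/|dx|=1.0353 1/|dy|=3.8637
    cross x-line → (0,2), t=0.4866 (wall)
  → r_2 = 0.4866
beam 3: φ=180°, α=285°
  d=(0.2588,-0.9659)  start (1,2)  tX=2.0478 tY=0.8593  stride 1/|dx|=3.8637 1/|dy|=1.0353
    cross y-line → (1,1), t=0.8593
    cross y-line → (1,0), t=1.8946 (wall)
  → r_3 = 1.8946
beam 4: φ=270°, α=15°
  d=(0.9659,0.2588)  start (1,2)  tX=0.5487 tY=0.6568  stride 1/|dx|=1.0353 1/|dy|=3.8637
    cross x-line → (2,2), t=0.5487
    cross y-line → (2,3), t=0.6568
    cross x-line → (3,3), t=1.5840
    cross x-line → (4,3), t=2.6192
    cross x-line → (5,3), t=3.6545
    cross y-line → (5,4), t=4.5205
    cross x-line → (6,4), t=4.6898
    cross x-line → (7,4), t=5.7251
    cross x-line → (8,4), t=6.7604 (wall)
  → r_4 = 6.7604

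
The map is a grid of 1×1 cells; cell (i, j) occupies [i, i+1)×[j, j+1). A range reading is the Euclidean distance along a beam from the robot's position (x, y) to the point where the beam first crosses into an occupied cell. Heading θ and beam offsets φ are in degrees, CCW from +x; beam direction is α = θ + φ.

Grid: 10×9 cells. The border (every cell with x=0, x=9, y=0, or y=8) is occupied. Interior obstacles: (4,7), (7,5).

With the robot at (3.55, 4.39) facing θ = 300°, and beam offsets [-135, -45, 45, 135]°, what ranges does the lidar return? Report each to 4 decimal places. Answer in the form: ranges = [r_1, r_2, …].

ranges = [2.6400, 3.5096, 5.6423, 2.7021]

beam 1: φ=-135°, α=165°
  dir = (cos 165°, sin 165°) = (-0.9659, 0.2588); from cell (3,4)
  next x-line at t=0.5694, next y-line at t=2.3569; Δt_x=1.0353, Δt_y=3.8637
    x: enter (2,4) at t=0.5694
    x: enter (1,4) at t=1.6047
    y: enter (1,5) at t=2.3569
    x: enter (0,5) at t=2.6400 ← occupied
  → r_1 = 2.6400
beam 2: φ=-45°, α=255°
  dir = (cos 255°, sin 255°) = (-0.2588, -0.9659); from cell (3,4)
  next x-line at t=2.1250, next y-line at t=0.4038; Δt_x=3.8637, Δt_y=1.0353
    y: enter (3,3) at t=0.4038
    y: enter (3,2) at t=1.4390
    x: enter (2,2) at t=2.1250
    y: enter (2,1) at t=2.4743
    y: enter (2,0) at t=3.5096 ← occupied
  → r_2 = 3.5096
beam 3: φ=45°, α=345°
  dir = (cos 345°, sin 345°) = (0.9659, -0.2588); from cell (3,4)
  next x-line at t=0.4659, next y-line at t=1.5068; Δt_x=1.0353, Δt_y=3.8637
    x: enter (4,4) at t=0.4659
    x: enter (5,4) at t=1.5012
    y: enter (5,3) at t=1.5068
    x: enter (6,3) at t=2.5364
    x: enter (7,3) at t=3.5717
    x: enter (8,3) at t=4.6070
    y: enter (8,2) at t=5.3705
    x: enter (9,2) at t=5.6423 ← occupied
  → r_3 = 5.6423
beam 4: φ=135°, α=75°
  dir = (cos 75°, sin 75°) = (0.2588, 0.9659); from cell (3,4)
  next x-line at t=1.7387, next y-line at t=0.6315; Δt_x=3.8637, Δt_y=1.0353
    y: enter (3,5) at t=0.6315
    y: enter (3,6) at t=1.6668
    x: enter (4,6) at t=1.7387
    y: enter (4,7) at t=2.7021 ← occupied
  → r_4 = 2.7021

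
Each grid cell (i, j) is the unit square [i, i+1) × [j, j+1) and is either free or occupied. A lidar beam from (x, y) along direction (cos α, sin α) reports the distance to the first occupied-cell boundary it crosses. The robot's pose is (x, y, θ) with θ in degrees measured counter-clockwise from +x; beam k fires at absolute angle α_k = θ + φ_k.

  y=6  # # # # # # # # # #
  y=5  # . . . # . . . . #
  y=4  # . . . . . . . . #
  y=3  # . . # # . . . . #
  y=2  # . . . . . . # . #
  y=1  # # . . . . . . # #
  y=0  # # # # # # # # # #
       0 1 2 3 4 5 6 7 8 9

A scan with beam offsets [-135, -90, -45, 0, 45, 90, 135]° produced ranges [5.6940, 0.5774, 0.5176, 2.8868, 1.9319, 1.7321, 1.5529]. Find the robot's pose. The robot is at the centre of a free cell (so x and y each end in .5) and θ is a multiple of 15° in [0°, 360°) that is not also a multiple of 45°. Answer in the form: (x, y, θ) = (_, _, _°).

(x, y, θ) = (3.5, 2.5, 150°)

The pose lattice has 34·16 = 544 candidates. Test each by forward raycasting.
  (3.5, 4.5, 195°): beam 1 = 1.0000 ≠ 5.6940 ✗
  (6.5, 5.5, 30°): beam 1 = 4.6587 ≠ 5.6940 ✗
  (5.5, 1.5, 345°): beam 1 = 1.0000 ≠ 5.6940 ✗
  (2.5, 1.5, 195°): beam 1 = 1.7321 ≠ 5.6940 ✗
  …
  (3.5, 2.5, 150°): r_1=5.6940, r_2=0.5774, r_3=0.5176, r_4=2.8868, r_5=1.9319, r_6=1.7321, r_7=1.5529 — all match ✓
Only this pose fits every beam.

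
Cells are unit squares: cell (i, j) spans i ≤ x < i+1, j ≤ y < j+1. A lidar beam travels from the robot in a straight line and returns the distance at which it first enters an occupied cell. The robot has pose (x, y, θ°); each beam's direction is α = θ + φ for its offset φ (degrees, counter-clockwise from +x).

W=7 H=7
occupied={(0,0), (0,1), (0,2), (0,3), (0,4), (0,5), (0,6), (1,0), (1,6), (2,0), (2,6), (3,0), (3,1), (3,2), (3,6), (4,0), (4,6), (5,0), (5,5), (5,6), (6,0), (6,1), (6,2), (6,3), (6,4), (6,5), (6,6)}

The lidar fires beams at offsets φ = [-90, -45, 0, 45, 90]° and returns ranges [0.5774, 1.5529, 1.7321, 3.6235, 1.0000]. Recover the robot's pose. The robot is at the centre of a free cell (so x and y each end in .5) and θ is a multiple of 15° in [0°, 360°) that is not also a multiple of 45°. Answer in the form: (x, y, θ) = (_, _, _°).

Candidates: 22 free-cell centres × 16 headings = 352 poses. Raycast each; keep the one whose scan matches to 4 dp.
  (1.5, 4.5, 105°): beam 1 = 3.6235 ≠ 0.5774 ✗
  (2.5, 5.5, 75°): beam 1 = 3.6235 ≠ 0.5774 ✗
  (3.5, 4.5, 285°): beam 1 = 2.5882 ≠ 0.5774 ✗
  (1.5, 5.5, 75°): beam 1 = 4.6587 ≠ 0.5774 ✗
  …
  (4.5, 1.5, 30°): r_1=0.5774, r_2=1.5529, r_3=1.7321, r_4=3.6235, r_5=1.0000 — all match ✓
Only this pose fits every beam.

(x, y, θ) = (4.5, 1.5, 30°)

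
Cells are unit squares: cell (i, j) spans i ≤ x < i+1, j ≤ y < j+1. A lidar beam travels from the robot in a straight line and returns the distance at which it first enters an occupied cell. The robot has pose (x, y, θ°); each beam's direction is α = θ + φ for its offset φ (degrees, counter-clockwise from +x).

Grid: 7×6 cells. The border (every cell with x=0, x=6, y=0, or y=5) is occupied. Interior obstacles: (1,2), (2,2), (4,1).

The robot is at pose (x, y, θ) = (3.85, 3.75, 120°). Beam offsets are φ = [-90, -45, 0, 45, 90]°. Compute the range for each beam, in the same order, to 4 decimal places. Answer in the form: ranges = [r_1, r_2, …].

ranges = [2.4826, 1.2941, 1.4434, 2.9505, 1.5000]

beam 1: φ=-90°, α=30°
  direction (0.8660, 0.5000); cell (3,3); t to first gridline: x 0.1732, y 0.5000 (then +1.1547 / +2.0000)
    (4,3) via x @ 0.1732
    (4,4) via y @ 0.5000
    (5,4) via x @ 1.3279
    (6,4) via x @ 2.4826  # hit
  → r_1 = 2.4826
beam 2: φ=-45°, α=75°
  direction (0.2588, 0.9659); cell (3,3); t to first gridline: x 0.5796, y 0.2588 (then +3.8637 / +1.0353)
    (3,4) via y @ 0.2588
    (4,4) via x @ 0.5796
    (4,5) via y @ 1.2941  # hit
  → r_2 = 1.2941
beam 3: φ=0°, α=120°
  direction (-0.5000, 0.8660); cell (3,3); t to first gridline: x 1.7000, y 0.2887 (then +2.0000 / +1.1547)
    (3,4) via y @ 0.2887
    (3,5) via y @ 1.4434  # hit
  → r_3 = 1.4434
beam 4: φ=45°, α=165°
  direction (-0.9659, 0.2588); cell (3,3); t to first gridline: x 0.8800, y 0.9659 (then +1.0353 / +3.8637)
    (2,3) via x @ 0.8800
    (2,4) via y @ 0.9659
    (1,4) via x @ 1.9153
    (0,4) via x @ 2.9505  # hit
  → r_4 = 2.9505
beam 5: φ=90°, α=210°
  direction (-0.8660, -0.5000); cell (3,3); t to first gridline: x 0.9815, y 1.5000 (then +1.1547 / +2.0000)
    (2,3) via x @ 0.9815
    (2,2) via y @ 1.5000  # hit
  → r_5 = 1.5000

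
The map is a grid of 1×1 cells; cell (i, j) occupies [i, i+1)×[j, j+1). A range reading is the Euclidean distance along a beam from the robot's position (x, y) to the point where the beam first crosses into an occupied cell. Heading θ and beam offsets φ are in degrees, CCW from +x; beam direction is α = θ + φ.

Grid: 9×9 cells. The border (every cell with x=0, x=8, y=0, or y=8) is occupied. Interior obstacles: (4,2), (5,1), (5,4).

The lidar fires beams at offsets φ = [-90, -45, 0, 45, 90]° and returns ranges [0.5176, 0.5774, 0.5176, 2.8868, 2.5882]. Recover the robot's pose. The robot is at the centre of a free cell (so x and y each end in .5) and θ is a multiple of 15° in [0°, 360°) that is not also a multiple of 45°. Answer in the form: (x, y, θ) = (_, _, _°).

Enumerate (i+0.5, j+0.5, θ) over the 46 free cells and 16 admissible headings. For each, cast all 5 beams and compare to the given ranges.
  (5.5, 2.5, 165°): beam 1 = 1.5529 ≠ 0.5176 ✗
  (7.5, 7.5, 285°): beam 1 = 6.7293 ≠ 0.5176 ✗
  (3.5, 5.5, 150°): beam 1 = 2.8868 ≠ 0.5176 ✗
  (3.5, 3.5, 285°): beam 1 = 2.5882 ≠ 0.5176 ✗
  …
  (5.5, 2.5, 285°): r_1=0.5176, r_2=0.5774, r_3=0.5176, r_4=2.8868, r_5=2.5882 — all match ✓
Only this pose fits every beam.

(x, y, θ) = (5.5, 2.5, 285°)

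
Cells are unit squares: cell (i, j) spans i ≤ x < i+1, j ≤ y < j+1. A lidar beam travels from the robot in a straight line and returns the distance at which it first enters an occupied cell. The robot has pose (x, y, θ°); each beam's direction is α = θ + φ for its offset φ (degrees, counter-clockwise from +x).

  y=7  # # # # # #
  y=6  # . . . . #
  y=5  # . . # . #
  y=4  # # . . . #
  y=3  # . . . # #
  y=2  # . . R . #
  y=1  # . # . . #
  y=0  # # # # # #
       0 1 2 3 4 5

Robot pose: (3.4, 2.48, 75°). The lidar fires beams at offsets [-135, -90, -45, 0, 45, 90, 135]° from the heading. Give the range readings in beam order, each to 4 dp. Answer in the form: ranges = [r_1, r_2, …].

beam 1: φ=-135°, α=300°
  cosα=0.5000 sinα=-0.8660 | (3,2) | tMaxX 1.2000 tMaxY 0.5543 | tΔX 2.0000 tΔY 1.1547
    t=0.5543 [y] (3,1)
    t=1.2000 [x] (4,1)
    t=1.7090 [y] (4,0) — stop
  → r_1 = 1.7090
beam 2: φ=-90°, α=345°
  cosα=0.9659 sinα=-0.2588 | (3,2) | tMaxX 0.6212 tMaxY 1.8546 | tΔX 1.0353 tΔY 3.8637
    t=0.6212 [x] (4,2)
    t=1.6564 [x] (5,2) — stop
  → r_2 = 1.6564
beam 3: φ=-45°, α=30°
  cosα=0.8660 sinα=0.5000 | (3,2) | tMaxX 0.6928 tMaxY 1.0400 | tΔX 1.1547 tΔY 2.0000
    t=0.6928 [x] (4,2)
    t=1.0400 [y] (4,3) — stop
  → r_3 = 1.0400
beam 4: φ=0°, α=75°
  cosα=0.2588 sinα=0.9659 | (3,2) | tMaxX 2.3182 tMaxY 0.5383 | tΔX 3.8637 tΔY 1.0353
    t=0.5383 [y] (3,3)
    t=1.5736 [y] (3,4)
    t=2.3182 [x] (4,4)
    t=2.6089 [y] (4,5)
    t=3.6442 [y] (4,6)
    t=4.6794 [y] (4,7) — stop
  → r_4 = 4.6794
beam 5: φ=45°, α=120°
  cosα=-0.5000 sinα=0.8660 | (3,2) | tMaxX 0.8000 tMaxY 0.6004 | tΔX 2.0000 tΔY 1.1547
    t=0.6004 [y] (3,3)
    t=0.8000 [x] (2,3)
    t=1.7551 [y] (2,4)
    t=2.8000 [x] (1,4) — stop
  → r_5 = 2.8000
beam 6: φ=90°, α=165°
  cosα=-0.9659 sinα=0.2588 | (3,2) | tMaxX 0.4141 tMaxY 2.0091 | tΔX 1.0353 tΔY 3.8637
    t=0.4141 [x] (2,2)
    t=1.4494 [x] (1,2)
    t=2.0091 [y] (1,3)
    t=2.4847 [x] (0,3) — stop
  → r_6 = 2.4847
beam 7: φ=135°, α=210°
  cosα=-0.8660 sinα=-0.5000 | (3,2) | tMaxX 0.4619 tMaxY 0.9600 | tΔX 1.1547 tΔY 2.0000
    t=0.4619 [x] (2,2)
    t=0.9600 [y] (2,1) — stop
  → r_7 = 0.9600

ranges = [1.7090, 1.6564, 1.0400, 4.6794, 2.8000, 2.4847, 0.9600]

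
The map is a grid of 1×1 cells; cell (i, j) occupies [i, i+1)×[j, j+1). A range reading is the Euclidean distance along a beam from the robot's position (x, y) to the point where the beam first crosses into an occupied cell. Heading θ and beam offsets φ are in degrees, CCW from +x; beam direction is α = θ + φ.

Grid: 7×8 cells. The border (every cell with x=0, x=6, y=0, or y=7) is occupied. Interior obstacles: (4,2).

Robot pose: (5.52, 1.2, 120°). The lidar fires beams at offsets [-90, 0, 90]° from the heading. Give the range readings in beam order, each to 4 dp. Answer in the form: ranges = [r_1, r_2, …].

beam 1: φ=-90°, α=30°
  cosα=0.8660 sinα=0.5000 | (5,1) | tMaxX 0.5543 tMaxY 1.6000 | tΔX 1.1547 tΔY 2.0000
    t=0.5543 [x] (6,1) — stop
  → r_1 = 0.5543
beam 2: φ=0°, α=120°
  cosα=-0.5000 sinα=0.8660 | (5,1) | tMaxX 1.0400 tMaxY 0.9238 | tΔX 2.0000 tΔY 1.1547
    t=0.9238 [y] (5,2)
    t=1.0400 [x] (4,2) — stop
  → r_2 = 1.0400
beam 3: φ=90°, α=210°
  cosα=-0.8660 sinα=-0.5000 | (5,1) | tMaxX 0.6004 tMaxY 0.4000 | tΔX 1.1547 tΔY 2.0000
    t=0.4000 [y] (5,0) — stop
  → r_3 = 0.4000

ranges = [0.5543, 1.0400, 0.4000]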